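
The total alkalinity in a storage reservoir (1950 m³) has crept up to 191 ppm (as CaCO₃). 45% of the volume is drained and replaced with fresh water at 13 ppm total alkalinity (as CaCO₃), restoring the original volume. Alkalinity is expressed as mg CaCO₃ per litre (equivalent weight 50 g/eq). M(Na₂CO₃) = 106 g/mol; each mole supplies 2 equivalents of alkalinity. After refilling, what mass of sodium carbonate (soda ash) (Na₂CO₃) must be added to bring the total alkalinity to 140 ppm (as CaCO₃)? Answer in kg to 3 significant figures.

Volume: 1950 m³ = 1,950,000 L.
After draining 45% and refilling: 191 × 0.55 + 13 × 0.45 = 110.9 ppm.
Deficit to target: 140 − 110.9 = 29.1 mg/L.
As CaCO₃: 29.1 mg/L × 1,950,000 L = 56,740 g; ÷ 50 g/eq ÷ 2 = 567.4 mol Na₂CO₃.
Mass: 567.4 × 106 = 60,150 g.

60.1 kg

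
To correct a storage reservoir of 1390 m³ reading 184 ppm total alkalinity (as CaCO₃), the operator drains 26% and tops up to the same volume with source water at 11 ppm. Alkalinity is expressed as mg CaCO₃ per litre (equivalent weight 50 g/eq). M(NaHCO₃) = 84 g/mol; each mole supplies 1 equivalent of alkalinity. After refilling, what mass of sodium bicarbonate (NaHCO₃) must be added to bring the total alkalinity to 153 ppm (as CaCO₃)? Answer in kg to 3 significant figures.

32.6 kg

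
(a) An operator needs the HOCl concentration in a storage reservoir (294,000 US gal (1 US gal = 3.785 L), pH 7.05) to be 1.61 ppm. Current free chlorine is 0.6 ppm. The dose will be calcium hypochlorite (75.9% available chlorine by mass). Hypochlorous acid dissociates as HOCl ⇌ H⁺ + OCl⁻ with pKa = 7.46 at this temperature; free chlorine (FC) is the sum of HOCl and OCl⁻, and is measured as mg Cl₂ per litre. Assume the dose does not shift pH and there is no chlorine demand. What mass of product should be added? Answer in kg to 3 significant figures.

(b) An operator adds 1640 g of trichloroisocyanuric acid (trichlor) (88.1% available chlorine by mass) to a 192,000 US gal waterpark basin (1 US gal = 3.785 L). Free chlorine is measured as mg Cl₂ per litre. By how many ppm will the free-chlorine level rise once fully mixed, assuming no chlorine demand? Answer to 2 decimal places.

(a) 2.40 kg; (b) 1.99 ppm

(a) Volume: 294,000 US gal × 3.785 L/gal = 1,112,790 L.
(a) [OCl⁻]/[HOCl] = 10^(pH − pKa) = 10^(7.05 − 7.46) = 0.389; fraction as HOCl = 1/(1 + 0.389) = 0.7199.
(a) Free chlorine required for 1.61 ppm HOCl: 1.61 / 0.7199 = 2.236 ppm.
(a) FC to add: 2.236 − 0.6 = 1.636 mg/L as Cl₂.
(a) Cl₂ equivalent: 1.636 mg/L × 1,112,790 L = 1821 g.
(a) Product at 75.9% available Cl: 1821 / 0.759 = 2399 g.

(b) Volume: 192,000 US gal × 3.785 L/gal = 726,720 L.
(b) Available chlorine delivered: 1640 g × 0.881 = 1445 g as Cl₂.
(b) Concentration rise: 1445 g / 726,720 L = 1.988 mg/L = 1.99 ppm.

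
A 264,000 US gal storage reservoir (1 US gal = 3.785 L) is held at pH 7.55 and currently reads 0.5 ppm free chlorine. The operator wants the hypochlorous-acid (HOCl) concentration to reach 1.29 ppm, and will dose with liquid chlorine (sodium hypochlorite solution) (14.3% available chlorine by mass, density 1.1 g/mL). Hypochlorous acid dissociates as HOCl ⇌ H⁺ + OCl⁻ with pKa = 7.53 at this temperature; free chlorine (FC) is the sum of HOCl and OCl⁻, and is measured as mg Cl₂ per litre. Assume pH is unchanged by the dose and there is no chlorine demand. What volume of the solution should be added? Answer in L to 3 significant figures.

13.6 L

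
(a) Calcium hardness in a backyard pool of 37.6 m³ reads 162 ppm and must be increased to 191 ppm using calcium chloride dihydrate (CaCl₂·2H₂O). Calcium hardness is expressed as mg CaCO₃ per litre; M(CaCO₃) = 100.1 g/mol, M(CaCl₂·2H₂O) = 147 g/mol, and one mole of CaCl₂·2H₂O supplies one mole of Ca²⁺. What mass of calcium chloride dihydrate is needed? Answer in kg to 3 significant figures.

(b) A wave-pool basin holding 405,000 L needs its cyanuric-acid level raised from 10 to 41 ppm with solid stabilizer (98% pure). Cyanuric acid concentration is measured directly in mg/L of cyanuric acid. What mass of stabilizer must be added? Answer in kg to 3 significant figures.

(a) 1.60 kg; (b) 12.8 kg

(a) Volume: 37.6 m³ = 37,600 L.
(a) Hardness to add: (191 − 162) = 29 mg/L as CaCO₃ × 37,600 L = 1090 g as CaCO₃.
(a) Moles of Ca²⁺ (1 mol Ca²⁺ ≡ 1 mol CaCO₃): 1090 / 100.1 g/mol = 10.89 mol.
(a) Mass of CaCl₂·2H₂O: 10.89 × 147 = 1601 g.

(b) CYA to add: (41 − 10) = 31 mg/L × 405,000 L = 12,560 g cyanuric acid.
(b) At 98% purity: 12,560 / 0.98 = 12,810 g product.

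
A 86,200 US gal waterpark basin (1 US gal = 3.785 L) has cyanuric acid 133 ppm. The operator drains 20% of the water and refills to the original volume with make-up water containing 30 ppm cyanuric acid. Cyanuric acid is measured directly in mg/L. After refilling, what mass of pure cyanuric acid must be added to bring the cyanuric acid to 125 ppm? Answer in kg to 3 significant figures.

4.11 kg

Volume: 86,200 US gal × 3.785 L/gal = 326,267 L.
After draining 20% and refilling: 133 × 0.80 + 30 × 0.20 = 112.4 ppm.
Deficit to target: 125 − 112.4 = 12.6 mg/L.
Mass: 12.6 mg/L × 326,267 L = 4111 g cyanuric acid.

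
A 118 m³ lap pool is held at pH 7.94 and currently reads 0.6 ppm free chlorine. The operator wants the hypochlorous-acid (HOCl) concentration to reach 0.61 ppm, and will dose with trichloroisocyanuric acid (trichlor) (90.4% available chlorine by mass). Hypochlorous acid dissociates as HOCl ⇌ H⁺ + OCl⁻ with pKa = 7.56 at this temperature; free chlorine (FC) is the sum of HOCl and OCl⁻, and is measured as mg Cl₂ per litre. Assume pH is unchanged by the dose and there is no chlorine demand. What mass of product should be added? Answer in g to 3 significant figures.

Volume: 118 m³ = 118,000 L.
[OCl⁻]/[HOCl] = 10^(pH − pKa) = 10^(7.94 − 7.56) = 2.399; fraction as HOCl = 1/(1 + 2.399) = 0.2942.
Free chlorine required for 0.61 ppm HOCl: 0.61 / 0.2942 = 2.073 ppm.
FC to add: 2.073 − 0.6 = 1.473 mg/L as Cl₂.
Cl₂ equivalent: 1.473 mg/L × 118,000 L = 173.8 g.
Product at 90.4% available Cl: 173.8 / 0.904 = 192.3 g.

192 g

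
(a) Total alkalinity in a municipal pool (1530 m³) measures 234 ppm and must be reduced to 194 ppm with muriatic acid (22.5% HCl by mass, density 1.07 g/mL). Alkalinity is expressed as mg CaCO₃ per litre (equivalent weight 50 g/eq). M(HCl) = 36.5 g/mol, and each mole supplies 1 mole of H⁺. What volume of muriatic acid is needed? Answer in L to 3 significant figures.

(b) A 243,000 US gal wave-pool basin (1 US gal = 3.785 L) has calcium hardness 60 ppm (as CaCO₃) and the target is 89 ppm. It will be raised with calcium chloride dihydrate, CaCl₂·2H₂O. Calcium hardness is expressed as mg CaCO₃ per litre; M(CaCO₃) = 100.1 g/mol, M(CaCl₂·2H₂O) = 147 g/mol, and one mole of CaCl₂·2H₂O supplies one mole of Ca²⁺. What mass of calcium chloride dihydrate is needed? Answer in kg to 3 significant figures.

(a) 186 L; (b) 39.2 kg

(a) Volume: 1530 m³ = 1,530,000 L.
(a) Alkalinity to neutralize: (234 − 194) = 40 mg/L as CaCO₃ × 1,530,000 L = 61,200 g as CaCO₃.
(a) Equivalents of H⁺ required: 61,200 ÷ 50 g/eq = 1224 eq = 1224 mol HCl.
(a) Mass of HCl: 1224 × 36.5 = 44,680 g.
(a) Mass of 22.5% solution: 44,680 / 0.225 = 198,600 g.
(a) Volume: 198,600 g ÷ 1.07 g/mL = 185,600 mL.

(b) Volume: 243,000 US gal × 3.785 L/gal = 919,755 L.
(b) Hardness to add: (89 − 60) = 29 mg/L as CaCO₃ × 919,755 L = 26,670 g as CaCO₃.
(b) Moles of Ca²⁺ (1 mol Ca²⁺ ≡ 1 mol CaCO₃): 26,670 / 100.1 g/mol = 266.5 mol.
(b) Mass of CaCl₂·2H₂O: 266.5 × 147 = 39,170 g.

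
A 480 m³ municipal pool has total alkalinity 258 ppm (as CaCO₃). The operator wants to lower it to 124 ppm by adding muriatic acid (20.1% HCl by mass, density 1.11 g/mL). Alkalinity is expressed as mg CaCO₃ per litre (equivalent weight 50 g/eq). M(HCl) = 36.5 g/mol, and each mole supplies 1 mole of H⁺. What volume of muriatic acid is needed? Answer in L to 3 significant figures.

Volume: 480 m³ = 480,000 L.
Alkalinity to neutralize: (258 − 124) = 134 mg/L as CaCO₃ × 480,000 L = 64,320 g as CaCO₃.
Equivalents of H⁺ required: 64,320 ÷ 50 g/eq = 1286 eq = 1286 mol HCl.
Mass of HCl: 1286 × 36.5 = 46,950 g.
Mass of 20.1% solution: 46,950 / 0.201 = 233,600 g.
Volume: 233,600 g ÷ 1.11 g/mL = 210,500 mL.

210 L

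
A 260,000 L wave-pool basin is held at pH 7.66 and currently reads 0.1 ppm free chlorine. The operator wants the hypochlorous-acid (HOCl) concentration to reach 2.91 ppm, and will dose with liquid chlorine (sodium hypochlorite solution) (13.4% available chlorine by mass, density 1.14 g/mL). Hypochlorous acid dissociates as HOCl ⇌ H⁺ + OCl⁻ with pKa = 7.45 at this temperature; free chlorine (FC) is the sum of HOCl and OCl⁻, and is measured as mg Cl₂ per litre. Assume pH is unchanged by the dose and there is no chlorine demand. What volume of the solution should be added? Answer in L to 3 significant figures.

[OCl⁻]/[HOCl] = 10^(pH − pKa) = 10^(7.66 − 7.45) = 1.622; fraction as HOCl = 1/(1 + 1.622) = 0.3814.
Free chlorine required for 2.91 ppm HOCl: 2.91 / 0.3814 = 7.629 ppm.
FC to add: 7.629 − 0.1 = 7.529 mg/L as Cl₂.
Cl₂ equivalent: 7.529 mg/L × 260,000 L = 1958 g.
Product at 13.4% available Cl: 1958 / 0.134 = 14,610 g.
Volume: 14,610 g ÷ 1.14 g/mL = 12,820 mL.

12.8 L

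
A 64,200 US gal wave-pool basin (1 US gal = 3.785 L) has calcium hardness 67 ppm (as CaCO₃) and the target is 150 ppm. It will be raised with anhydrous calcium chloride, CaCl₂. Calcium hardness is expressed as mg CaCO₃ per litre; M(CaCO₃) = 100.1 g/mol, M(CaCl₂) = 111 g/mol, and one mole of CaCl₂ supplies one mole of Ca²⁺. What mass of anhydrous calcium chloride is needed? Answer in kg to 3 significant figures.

22.4 kg

Volume: 64,200 US gal × 3.785 L/gal = 242,997 L.
Hardness to add: (150 − 67) = 83 mg/L as CaCO₃ × 242,997 L = 20,170 g as CaCO₃.
Moles of Ca²⁺ (1 mol Ca²⁺ ≡ 1 mol CaCO₃): 20,170 / 100.1 g/mol = 201.5 mol.
Mass of CaCl₂: 201.5 × 111 = 22,360 g.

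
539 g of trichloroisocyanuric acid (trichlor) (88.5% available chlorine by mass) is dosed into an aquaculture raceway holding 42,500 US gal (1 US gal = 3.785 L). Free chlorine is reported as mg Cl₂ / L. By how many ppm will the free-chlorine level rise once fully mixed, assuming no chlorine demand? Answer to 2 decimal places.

2.97 ppm

Volume: 42,500 US gal × 3.785 L/gal = 160,862 L.
Available chlorine delivered: 539 g × 0.885 = 477 g as Cl₂.
Concentration rise: 477 g / 160,862 L = 2.965 mg/L = 2.97 ppm.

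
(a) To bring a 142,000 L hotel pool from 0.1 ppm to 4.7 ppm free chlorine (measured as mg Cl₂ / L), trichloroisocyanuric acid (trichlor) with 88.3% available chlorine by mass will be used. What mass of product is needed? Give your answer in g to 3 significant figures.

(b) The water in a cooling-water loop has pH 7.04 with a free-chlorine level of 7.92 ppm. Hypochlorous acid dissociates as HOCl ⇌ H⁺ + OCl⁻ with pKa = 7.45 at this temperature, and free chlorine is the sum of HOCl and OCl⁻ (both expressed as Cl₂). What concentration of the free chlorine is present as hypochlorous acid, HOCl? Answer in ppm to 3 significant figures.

(a) Chlorine deficit: 4.7 − 0.1 = 4.6 ppm = 4.6 mg/L as Cl₂.
(a) Cl₂ equivalent needed: 4.6 mg/L × 142,000 L = 653,200 mg = 653.2 g.
(a) Product at 88.3% available chlorine: 653.2 / 0.883 = 739.8 g.

(b) [OCl⁻]/[HOCl] = 10^(pH − pKa) = 10^(7.04 − 7.45) = 10^-0.41 = 0.389.
(b) Fraction as HOCl = 1 / (1 + 0.389) = 0.7199.
(b) HOCl = 0.7199 × 7.92 ppm = 5.702 ppm.

(a) 740 g; (b) 5.70 ppm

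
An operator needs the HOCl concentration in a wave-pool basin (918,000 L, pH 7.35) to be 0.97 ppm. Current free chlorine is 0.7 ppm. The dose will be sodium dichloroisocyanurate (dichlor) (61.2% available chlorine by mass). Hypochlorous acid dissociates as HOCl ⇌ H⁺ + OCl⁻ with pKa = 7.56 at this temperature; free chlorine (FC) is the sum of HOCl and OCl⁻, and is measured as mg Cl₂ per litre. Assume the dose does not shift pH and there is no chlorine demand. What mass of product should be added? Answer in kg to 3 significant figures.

[OCl⁻]/[HOCl] = 10^(pH − pKa) = 10^(7.35 − 7.56) = 0.6166; fraction as HOCl = 1/(1 + 0.6166) = 0.6186.
Free chlorine required for 0.97 ppm HOCl: 0.97 / 0.6186 = 1.568 ppm.
FC to add: 1.568 − 0.7 = 0.8681 mg/L as Cl₂.
Cl₂ equivalent: 0.8681 mg/L × 918,000 L = 796.9 g.
Product at 61.2% available Cl: 796.9 / 0.612 = 1302 g.

1.30 kg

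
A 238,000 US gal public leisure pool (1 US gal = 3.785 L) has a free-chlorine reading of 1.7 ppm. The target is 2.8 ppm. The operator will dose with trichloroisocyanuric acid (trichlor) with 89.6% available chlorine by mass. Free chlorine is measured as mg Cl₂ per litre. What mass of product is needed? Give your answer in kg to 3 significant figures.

1.11 kg

Volume: 238,000 US gal × 3.785 L/gal = 900,830 L.
Chlorine deficit: 2.8 − 1.7 = 1.1 ppm = 1.1 mg/L as Cl₂.
Cl₂ equivalent needed: 1.1 mg/L × 900,830 L = 990,900 mg = 990.9 g.
Product at 89.6% available chlorine: 990.9 / 0.896 = 1106 g.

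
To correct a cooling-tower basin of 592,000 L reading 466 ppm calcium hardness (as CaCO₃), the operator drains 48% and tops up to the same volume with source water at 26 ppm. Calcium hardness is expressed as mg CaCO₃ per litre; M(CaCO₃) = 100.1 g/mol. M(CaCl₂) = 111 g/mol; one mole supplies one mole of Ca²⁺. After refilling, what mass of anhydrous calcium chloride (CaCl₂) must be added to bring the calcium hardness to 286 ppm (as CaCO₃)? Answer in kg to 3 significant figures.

20.5 kg

After draining 48% and refilling: 466 × 0.52 + 26 × 0.48 = 254.8 ppm.
Deficit to target: 286 − 254.8 = 31.2 mg/L.
As CaCO₃: 31.2 mg/L × 592,000 L = 18,470 g; ÷ 100.1 = 184.5 mol Ca²⁺.
Mass: 184.5 × 111 = 20,480 g.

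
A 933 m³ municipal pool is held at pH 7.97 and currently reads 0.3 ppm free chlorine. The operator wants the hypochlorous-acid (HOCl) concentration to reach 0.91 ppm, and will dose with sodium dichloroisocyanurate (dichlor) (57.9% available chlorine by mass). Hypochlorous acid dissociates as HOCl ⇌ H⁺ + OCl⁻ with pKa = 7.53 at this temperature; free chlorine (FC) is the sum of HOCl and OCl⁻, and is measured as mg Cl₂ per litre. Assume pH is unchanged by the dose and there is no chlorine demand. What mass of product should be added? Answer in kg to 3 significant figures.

5.02 kg

Volume: 933 m³ = 933,000 L.
[OCl⁻]/[HOCl] = 10^(pH − pKa) = 10^(7.97 − 7.53) = 2.754; fraction as HOCl = 1/(1 + 2.754) = 0.2664.
Free chlorine required for 0.91 ppm HOCl: 0.91 / 0.2664 = 3.416 ppm.
FC to add: 3.416 − 0.3 = 3.116 mg/L as Cl₂.
Cl₂ equivalent: 3.116 mg/L × 933,000 L = 2908 g.
Product at 57.9% available Cl: 2908 / 0.579 = 5022 g.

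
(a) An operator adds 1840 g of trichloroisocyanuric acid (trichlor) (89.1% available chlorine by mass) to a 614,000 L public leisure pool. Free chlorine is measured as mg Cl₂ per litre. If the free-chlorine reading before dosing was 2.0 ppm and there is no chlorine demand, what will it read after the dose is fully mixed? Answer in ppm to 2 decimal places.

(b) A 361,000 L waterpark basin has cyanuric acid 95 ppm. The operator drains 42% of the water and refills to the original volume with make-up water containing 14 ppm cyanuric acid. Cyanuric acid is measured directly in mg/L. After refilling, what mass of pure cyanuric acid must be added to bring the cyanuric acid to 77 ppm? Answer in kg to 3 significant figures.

(a) Available chlorine delivered: 1840 g × 0.891 = 1639 g as Cl₂.
(a) Concentration rise: 1639 g / 614,000 L = 2.67 mg/L = 2.67 ppm.
(a) Final FC: 2.0 + 2.67 = 4.67 ppm.

(b) After draining 42% and refilling: 95 × 0.58 + 14 × 0.42 = 60.98 ppm.
(b) Deficit to target: 77 − 60.98 = 16.02 mg/L.
(b) Mass: 16.02 mg/L × 361,000 L = 5783 g cyanuric acid.

(a) 4.67 ppm; (b) 5.78 kg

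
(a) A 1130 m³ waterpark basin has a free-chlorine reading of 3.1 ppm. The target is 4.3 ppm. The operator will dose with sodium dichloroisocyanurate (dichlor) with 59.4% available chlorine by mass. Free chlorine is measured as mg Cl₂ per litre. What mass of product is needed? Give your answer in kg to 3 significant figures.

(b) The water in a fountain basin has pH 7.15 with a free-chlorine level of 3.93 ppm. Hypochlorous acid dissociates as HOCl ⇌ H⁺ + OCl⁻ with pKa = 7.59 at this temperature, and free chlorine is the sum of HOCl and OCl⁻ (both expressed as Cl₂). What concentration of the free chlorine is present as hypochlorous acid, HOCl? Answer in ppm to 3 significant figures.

(a) Volume: 1130 m³ = 1,130,000 L.
(a) Chlorine deficit: 4.3 − 3.1 = 1.2 ppm = 1.2 mg/L as Cl₂.
(a) Cl₂ equivalent needed: 1.2 mg/L × 1,130,000 L = 1,356,000 mg = 1356 g.
(a) Product at 59.4% available chlorine: 1356 / 0.594 = 2283 g.

(b) [OCl⁻]/[HOCl] = 10^(pH − pKa) = 10^(7.15 − 7.59) = 10^-0.44 = 0.3631.
(b) Fraction as HOCl = 1 / (1 + 0.3631) = 0.7336.
(b) HOCl = 0.7336 × 3.93 ppm = 2.883 ppm.

(a) 2.28 kg; (b) 2.88 ppm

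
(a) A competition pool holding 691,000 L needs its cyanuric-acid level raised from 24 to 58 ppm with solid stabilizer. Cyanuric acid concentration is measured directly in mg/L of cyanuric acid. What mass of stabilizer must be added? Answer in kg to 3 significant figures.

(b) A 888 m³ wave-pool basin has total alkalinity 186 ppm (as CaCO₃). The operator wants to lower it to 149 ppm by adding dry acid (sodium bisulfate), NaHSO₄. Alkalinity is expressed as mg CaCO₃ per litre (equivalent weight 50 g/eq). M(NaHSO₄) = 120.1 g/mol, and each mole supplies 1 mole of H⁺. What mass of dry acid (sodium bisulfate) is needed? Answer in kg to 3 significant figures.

(a) 23.5 kg; (b) 78.9 kg

(a) CYA to add: (58 − 24) = 34 mg/L × 691,000 L = 23,490 g cyanuric acid.

(b) Volume: 888 m³ = 888,000 L.
(b) Alkalinity to neutralize: (186 − 149) = 37 mg/L as CaCO₃ × 888,000 L = 32,860 g as CaCO₃.
(b) Equivalents of H⁺ required: 32,860 ÷ 50 g/eq = 657.1 eq = 657.1 mol NaHSO₄.
(b) Mass of NaHSO₄: 657.1 × 120.1 = 78,920 g.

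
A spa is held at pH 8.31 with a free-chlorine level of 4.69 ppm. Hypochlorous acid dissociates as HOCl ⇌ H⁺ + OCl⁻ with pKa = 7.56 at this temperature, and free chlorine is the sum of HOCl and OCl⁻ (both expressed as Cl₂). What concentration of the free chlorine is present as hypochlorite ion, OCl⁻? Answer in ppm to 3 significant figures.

[OCl⁻]/[HOCl] = 10^(pH − pKa) = 10^(8.31 − 7.56) = 10^0.75 = 5.623.
Fraction as HOCl = 1 / (1 + 5.623) = 0.151.
OCl⁻ = (1 − 0.151) × 4.69 ppm = 3.982 ppm.

3.98 ppm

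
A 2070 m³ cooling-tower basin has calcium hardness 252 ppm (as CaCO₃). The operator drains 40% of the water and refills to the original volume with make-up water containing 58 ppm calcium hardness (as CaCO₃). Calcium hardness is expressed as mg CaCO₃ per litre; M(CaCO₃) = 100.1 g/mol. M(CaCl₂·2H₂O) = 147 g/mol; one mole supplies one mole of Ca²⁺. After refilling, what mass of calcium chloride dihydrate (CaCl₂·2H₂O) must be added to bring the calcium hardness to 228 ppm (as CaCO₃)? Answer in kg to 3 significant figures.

163 kg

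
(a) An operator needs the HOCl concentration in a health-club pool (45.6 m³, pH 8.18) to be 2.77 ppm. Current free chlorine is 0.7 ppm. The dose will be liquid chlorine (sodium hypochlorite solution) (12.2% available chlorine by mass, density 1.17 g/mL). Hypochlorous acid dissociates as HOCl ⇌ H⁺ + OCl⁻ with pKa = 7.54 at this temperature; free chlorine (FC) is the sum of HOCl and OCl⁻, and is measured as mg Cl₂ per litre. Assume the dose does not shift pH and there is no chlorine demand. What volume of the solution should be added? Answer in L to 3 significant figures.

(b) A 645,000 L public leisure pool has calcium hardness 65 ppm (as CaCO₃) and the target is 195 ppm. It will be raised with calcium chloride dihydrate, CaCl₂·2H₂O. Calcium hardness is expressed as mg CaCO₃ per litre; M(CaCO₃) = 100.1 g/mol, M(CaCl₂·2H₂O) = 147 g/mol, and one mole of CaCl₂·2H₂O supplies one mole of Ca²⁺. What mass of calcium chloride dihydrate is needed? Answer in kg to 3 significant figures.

(a) Volume: 45.6 m³ = 45,600 L.
(a) [OCl⁻]/[HOCl] = 10^(pH − pKa) = 10^(8.18 − 7.54) = 4.365; fraction as HOCl = 1/(1 + 4.365) = 0.1864.
(a) Free chlorine required for 2.77 ppm HOCl: 2.77 / 0.1864 = 14.86 ppm.
(a) FC to add: 14.86 − 0.7 = 14.16 mg/L as Cl₂.
(a) Cl₂ equivalent: 14.16 mg/L × 45,600 L = 645.8 g.
(a) Product at 12.2% available Cl: 645.8 / 0.122 = 5293 g.
(a) Volume: 5293 g ÷ 1.17 g/mL = 4524 mL.

(b) Hardness to add: (195 − 65) = 130 mg/L as CaCO₃ × 645,000 L = 83,850 g as CaCO₃.
(b) Moles of Ca²⁺ (1 mol Ca²⁺ ≡ 1 mol CaCO₃): 83,850 / 100.1 g/mol = 837.7 mol.
(b) Mass of CaCl₂·2H₂O: 837.7 × 147 = 123,100 g.

(a) 4.52 L; (b) 123 kg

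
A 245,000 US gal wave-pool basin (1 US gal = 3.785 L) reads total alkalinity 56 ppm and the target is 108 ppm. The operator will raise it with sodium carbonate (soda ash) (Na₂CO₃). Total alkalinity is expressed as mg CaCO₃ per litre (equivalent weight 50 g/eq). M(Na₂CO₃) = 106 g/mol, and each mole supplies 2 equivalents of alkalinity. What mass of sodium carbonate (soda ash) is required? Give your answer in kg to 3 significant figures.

Volume: 245,000 US gal × 3.785 L/gal = 927,325 L.
Alkalinity to add: (108 − 56) = 52 mg/L as CaCO₃ × 927,325 L = 48,220 g as CaCO₃.
Equivalents: 48,220 g ÷ 50 g/eq = 964.4 eq.
Each mole of Na₂CO₃ supplies 2 eq, so 964.4 / 2 = 482.2 mol.
Mass: 482.2 mol × 106 g/mol = 51,110 g.

51.1 kg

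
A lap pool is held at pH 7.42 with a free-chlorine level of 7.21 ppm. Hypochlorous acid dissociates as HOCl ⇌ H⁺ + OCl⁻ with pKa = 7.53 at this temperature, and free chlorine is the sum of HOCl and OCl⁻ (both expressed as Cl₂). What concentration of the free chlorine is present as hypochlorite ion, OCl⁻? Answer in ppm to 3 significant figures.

[OCl⁻]/[HOCl] = 10^(pH − pKa) = 10^(7.42 − 7.53) = 10^-0.11 = 0.7762.
Fraction as HOCl = 1 / (1 + 0.7762) = 0.563.
OCl⁻ = (1 − 0.563) × 7.21 ppm = 3.151 ppm.

3.15 ppm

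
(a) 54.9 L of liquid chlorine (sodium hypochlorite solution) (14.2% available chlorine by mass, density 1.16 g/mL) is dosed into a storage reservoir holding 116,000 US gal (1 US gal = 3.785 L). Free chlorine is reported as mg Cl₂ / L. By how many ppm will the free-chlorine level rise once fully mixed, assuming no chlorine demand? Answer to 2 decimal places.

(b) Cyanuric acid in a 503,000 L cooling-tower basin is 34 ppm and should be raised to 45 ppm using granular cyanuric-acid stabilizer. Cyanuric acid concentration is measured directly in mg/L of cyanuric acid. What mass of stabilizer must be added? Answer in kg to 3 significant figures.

(a) Volume: 116,000 US gal × 3.785 L/gal = 439,060 L.
(a) Mass of solution: 54.9 L × 1000 mL/L × 1.16 g/mL = 63,680 g.
(a) Available chlorine delivered: 63,680 g × 0.142 = 9043 g as Cl₂.
(a) Concentration rise: 9043 g / 439,060 L = 20.6 mg/L = 20.60 ppm.

(b) CYA to add: (45 − 34) = 11 mg/L × 503,000 L = 5533 g cyanuric acid.

(a) 20.60 ppm; (b) 5.53 kg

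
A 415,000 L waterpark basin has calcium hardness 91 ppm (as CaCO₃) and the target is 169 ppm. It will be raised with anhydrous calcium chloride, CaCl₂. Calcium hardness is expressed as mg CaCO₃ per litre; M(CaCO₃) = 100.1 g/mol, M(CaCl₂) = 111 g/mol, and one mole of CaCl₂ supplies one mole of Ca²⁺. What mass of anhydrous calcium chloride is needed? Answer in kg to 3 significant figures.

35.9 kg

Hardness to add: (169 − 91) = 78 mg/L as CaCO₃ × 415,000 L = 32,370 g as CaCO₃.
Moles of Ca²⁺ (1 mol Ca²⁺ ≡ 1 mol CaCO₃): 32,370 / 100.1 g/mol = 323.4 mol.
Mass of CaCl₂: 323.4 × 111 = 35,890 g.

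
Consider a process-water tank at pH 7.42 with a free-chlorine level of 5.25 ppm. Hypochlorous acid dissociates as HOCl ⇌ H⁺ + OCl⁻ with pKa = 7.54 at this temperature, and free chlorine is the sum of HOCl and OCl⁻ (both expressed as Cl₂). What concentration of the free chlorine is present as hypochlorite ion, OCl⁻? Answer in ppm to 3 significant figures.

[OCl⁻]/[HOCl] = 10^(pH − pKa) = 10^(7.42 − 7.54) = 10^-0.12 = 0.7586.
Fraction as HOCl = 1 / (1 + 0.7586) = 0.5686.
OCl⁻ = (1 − 0.5686) × 5.25 ppm = 2.265 ppm.

2.26 ppm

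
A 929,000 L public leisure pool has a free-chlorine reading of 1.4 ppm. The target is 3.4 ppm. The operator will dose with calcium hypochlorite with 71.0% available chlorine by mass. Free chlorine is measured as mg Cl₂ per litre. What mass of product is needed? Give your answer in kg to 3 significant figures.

2.62 kg

Chlorine deficit: 3.4 − 1.4 = 2 ppm = 2 mg/L as Cl₂.
Cl₂ equivalent needed: 2 mg/L × 929,000 L = 1,858,000 mg = 1858 g.
Product at 71.0% available chlorine: 1858 / 0.71 = 2617 g.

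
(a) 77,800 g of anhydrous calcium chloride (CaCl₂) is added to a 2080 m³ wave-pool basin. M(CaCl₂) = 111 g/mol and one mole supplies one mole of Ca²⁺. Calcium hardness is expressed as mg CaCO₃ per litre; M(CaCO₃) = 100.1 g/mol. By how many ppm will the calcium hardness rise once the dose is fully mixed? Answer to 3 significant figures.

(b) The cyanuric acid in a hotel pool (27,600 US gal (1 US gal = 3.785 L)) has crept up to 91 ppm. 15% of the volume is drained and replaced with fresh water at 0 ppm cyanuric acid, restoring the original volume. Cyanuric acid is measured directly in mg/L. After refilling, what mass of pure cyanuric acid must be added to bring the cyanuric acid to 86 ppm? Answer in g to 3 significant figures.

(a) 33.7 ppm; (b) 904 g

(a) Volume: 2080 m³ = 2,080,000 L.
(a) Moles of Ca²⁺: 77,800 g ÷ 111 g/mol = 700.9 mol.
(a) As CaCO₃: 700.9 mol × 100.1 g/mol = 70,160 g.
(a) Rise: 70,160 g / 2,080,000 L × 1000 = 33.73 mg/L.

(b) Volume: 27,600 US gal × 3.785 L/gal = 104,466 L.
(b) After draining 15% and refilling: 91 × 0.85 + 0 × 0.15 = 77.35 ppm.
(b) Deficit to target: 86 − 77.35 = 8.65 mg/L.
(b) Mass: 8.65 mg/L × 104,466 L = 903.6 g cyanuric acid.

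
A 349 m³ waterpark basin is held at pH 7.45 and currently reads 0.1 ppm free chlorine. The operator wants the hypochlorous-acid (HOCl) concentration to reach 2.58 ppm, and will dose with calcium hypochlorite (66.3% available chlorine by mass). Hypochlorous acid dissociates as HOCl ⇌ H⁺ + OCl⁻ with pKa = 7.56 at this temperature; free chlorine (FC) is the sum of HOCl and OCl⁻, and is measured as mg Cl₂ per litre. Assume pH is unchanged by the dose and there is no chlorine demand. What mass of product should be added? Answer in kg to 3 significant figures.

2.36 kg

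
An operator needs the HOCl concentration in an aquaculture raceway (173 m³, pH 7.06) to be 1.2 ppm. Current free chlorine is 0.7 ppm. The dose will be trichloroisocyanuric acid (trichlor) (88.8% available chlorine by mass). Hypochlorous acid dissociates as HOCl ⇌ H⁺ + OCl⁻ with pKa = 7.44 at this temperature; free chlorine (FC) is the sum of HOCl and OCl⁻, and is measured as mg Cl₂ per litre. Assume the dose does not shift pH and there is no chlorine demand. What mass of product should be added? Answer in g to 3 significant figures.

Volume: 173 m³ = 173,000 L.
[OCl⁻]/[HOCl] = 10^(pH − pKa) = 10^(7.06 − 7.44) = 0.4169; fraction as HOCl = 1/(1 + 0.4169) = 0.7058.
Free chlorine required for 1.2 ppm HOCl: 1.2 / 0.7058 = 1.7 ppm.
FC to add: 1.7 − 0.7 = 1 mg/L as Cl₂.
Cl₂ equivalent: 1 mg/L × 173,000 L = 173 g.
Product at 88.8% available Cl: 173 / 0.888 = 194.9 g.

195 g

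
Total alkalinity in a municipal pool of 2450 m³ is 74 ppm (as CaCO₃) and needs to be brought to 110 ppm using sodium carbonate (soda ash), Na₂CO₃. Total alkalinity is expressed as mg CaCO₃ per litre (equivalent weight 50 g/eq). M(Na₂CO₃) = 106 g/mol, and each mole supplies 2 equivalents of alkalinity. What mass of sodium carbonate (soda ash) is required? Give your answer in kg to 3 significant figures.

Volume: 2450 m³ = 2,450,000 L.
Alkalinity to add: (110 − 74) = 36 mg/L as CaCO₃ × 2,450,000 L = 88,200 g as CaCO₃.
Equivalents: 88,200 g ÷ 50 g/eq = 1764 eq.
Each mole of Na₂CO₃ supplies 2 eq, so 1764 / 2 = 882 mol.
Mass: 882 mol × 106 g/mol = 93,490 g.

93.5 kg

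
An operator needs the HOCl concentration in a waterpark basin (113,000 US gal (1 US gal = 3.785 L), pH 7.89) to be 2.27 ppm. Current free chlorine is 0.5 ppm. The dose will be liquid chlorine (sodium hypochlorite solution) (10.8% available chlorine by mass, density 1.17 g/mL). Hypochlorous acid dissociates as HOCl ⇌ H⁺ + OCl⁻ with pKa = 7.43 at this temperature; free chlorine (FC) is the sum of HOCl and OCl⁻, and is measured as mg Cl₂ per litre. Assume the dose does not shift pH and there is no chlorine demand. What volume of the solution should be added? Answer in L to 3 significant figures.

Volume: 113,000 US gal × 3.785 L/gal = 427,705 L.
[OCl⁻]/[HOCl] = 10^(pH − pKa) = 10^(7.89 − 7.43) = 2.884; fraction as HOCl = 1/(1 + 2.884) = 0.2575.
Free chlorine required for 2.27 ppm HOCl: 2.27 / 0.2575 = 8.817 ppm.
FC to add: 8.817 − 0.5 = 8.317 mg/L as Cl₂.
Cl₂ equivalent: 8.317 mg/L × 427,705 L = 3557 g.
Product at 10.8% available Cl: 3557 / 0.108 = 32,940 g.
Volume: 32,940 g ÷ 1.17 g/mL = 28,150 mL.

28.2 L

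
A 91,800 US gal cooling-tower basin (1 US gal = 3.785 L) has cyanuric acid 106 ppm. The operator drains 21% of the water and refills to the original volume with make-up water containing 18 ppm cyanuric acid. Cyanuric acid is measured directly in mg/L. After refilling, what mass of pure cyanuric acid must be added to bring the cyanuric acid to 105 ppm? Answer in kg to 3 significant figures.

Volume: 91,800 US gal × 3.785 L/gal = 347,463 L.
After draining 21% and refilling: 106 × 0.79 + 18 × 0.21 = 87.52 ppm.
Deficit to target: 105 − 87.52 = 17.48 mg/L.
Mass: 17.48 mg/L × 347,463 L = 6074 g cyanuric acid.

6.07 kg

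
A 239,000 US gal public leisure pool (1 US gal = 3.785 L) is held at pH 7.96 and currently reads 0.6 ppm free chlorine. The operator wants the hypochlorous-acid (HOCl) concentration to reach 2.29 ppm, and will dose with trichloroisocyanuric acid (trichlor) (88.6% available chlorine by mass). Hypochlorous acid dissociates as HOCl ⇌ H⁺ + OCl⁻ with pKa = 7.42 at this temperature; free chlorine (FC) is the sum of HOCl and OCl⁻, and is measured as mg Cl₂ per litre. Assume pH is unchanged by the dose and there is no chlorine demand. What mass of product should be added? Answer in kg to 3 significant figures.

Volume: 239,000 US gal × 3.785 L/gal = 904,615 L.
[OCl⁻]/[HOCl] = 10^(pH − pKa) = 10^(7.96 − 7.42) = 3.467; fraction as HOCl = 1/(1 + 3.467) = 0.2238.
Free chlorine required for 2.29 ppm HOCl: 2.29 / 0.2238 = 10.23 ppm.
FC to add: 10.23 − 0.6 = 9.63 mg/L as Cl₂.
Cl₂ equivalent: 9.63 mg/L × 904,615 L = 8712 g.
Product at 88.6% available Cl: 8712 / 0.886 = 9833 g.

9.83 kg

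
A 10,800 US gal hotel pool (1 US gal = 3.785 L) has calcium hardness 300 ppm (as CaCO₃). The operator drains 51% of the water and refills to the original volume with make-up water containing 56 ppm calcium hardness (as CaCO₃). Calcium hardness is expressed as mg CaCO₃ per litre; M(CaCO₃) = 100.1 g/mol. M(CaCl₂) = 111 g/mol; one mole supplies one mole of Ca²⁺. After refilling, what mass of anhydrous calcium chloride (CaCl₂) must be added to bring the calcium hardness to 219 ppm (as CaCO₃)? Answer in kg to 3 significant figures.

1.97 kg

Volume: 10,800 US gal × 3.785 L/gal = 40,878 L.
After draining 51% and refilling: 300 × 0.49 + 56 × 0.51 = 175.56 ppm.
Deficit to target: 219 − 175.56 = 43.44 mg/L.
As CaCO₃: 43.44 mg/L × 40,878 L = 1776 g; ÷ 100.1 = 17.74 mol Ca²⁺.
Mass: 17.74 × 111 = 1969 g.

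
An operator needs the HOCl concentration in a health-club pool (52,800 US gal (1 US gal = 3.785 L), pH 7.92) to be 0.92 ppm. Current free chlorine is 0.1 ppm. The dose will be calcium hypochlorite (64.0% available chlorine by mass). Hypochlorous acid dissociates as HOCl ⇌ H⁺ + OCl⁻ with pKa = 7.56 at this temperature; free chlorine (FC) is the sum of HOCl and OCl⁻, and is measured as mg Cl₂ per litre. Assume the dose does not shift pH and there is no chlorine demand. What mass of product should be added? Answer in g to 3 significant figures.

Volume: 52,800 US gal × 3.785 L/gal = 199,848 L.
[OCl⁻]/[HOCl] = 10^(pH − pKa) = 10^(7.92 − 7.56) = 2.291; fraction as HOCl = 1/(1 + 2.291) = 0.3039.
Free chlorine required for 0.92 ppm HOCl: 0.92 / 0.3039 = 3.028 ppm.
FC to add: 3.028 − 0.1 = 2.928 mg/L as Cl₂.
Cl₂ equivalent: 2.928 mg/L × 199,848 L = 585.1 g.
Product at 64.0% available Cl: 585.1 / 0.64 = 914.2 g.

914 g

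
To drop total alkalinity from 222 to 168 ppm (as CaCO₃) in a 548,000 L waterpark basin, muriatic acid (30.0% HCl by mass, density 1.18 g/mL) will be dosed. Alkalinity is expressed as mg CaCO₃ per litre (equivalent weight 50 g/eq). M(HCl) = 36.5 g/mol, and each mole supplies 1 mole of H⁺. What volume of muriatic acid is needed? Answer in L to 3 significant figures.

Alkalinity to neutralize: (222 − 168) = 54 mg/L as CaCO₃ × 548,000 L = 29,590 g as CaCO₃.
Equivalents of H⁺ required: 29,590 ÷ 50 g/eq = 591.8 eq = 591.8 mol HCl.
Mass of HCl: 591.8 × 36.5 = 21,600 g.
Mass of 30.0% solution: 21,600 / 0.3 = 72,010 g.
Volume: 72,010 g ÷ 1.18 g/mL = 61,020 mL.

61.0 L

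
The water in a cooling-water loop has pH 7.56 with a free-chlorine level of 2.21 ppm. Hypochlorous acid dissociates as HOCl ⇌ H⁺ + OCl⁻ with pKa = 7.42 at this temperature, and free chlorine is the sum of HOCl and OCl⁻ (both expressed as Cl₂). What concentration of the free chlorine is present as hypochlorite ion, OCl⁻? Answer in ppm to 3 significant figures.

[OCl⁻]/[HOCl] = 10^(pH − pKa) = 10^(7.56 − 7.42) = 10^0.14 = 1.38.
Fraction as HOCl = 1 / (1 + 1.38) = 0.4201.
OCl⁻ = (1 − 0.4201) × 2.21 ppm = 1.282 ppm.

1.28 ppm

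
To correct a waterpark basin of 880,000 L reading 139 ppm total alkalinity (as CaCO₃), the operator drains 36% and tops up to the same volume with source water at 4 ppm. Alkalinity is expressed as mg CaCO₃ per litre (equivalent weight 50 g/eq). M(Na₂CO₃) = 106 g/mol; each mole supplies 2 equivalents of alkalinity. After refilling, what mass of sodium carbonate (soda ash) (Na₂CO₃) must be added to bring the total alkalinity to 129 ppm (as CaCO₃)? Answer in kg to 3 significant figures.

After draining 36% and refilling: 139 × 0.64 + 4 × 0.36 = 90.4 ppm.
Deficit to target: 129 − 90.4 = 38.6 mg/L.
As CaCO₃: 38.6 mg/L × 880,000 L = 33,970 g; ÷ 50 g/eq ÷ 2 = 339.7 mol Na₂CO₃.
Mass: 339.7 × 106 = 36,010 g.

36.0 kg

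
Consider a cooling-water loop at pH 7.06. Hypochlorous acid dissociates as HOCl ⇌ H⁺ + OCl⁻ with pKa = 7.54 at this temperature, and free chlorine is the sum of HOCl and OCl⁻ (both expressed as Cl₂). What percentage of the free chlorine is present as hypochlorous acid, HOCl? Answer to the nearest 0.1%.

[OCl⁻]/[HOCl] = 10^(pH − pKa) = 10^(7.06 − 7.54) = 10^-0.48 = 0.3311.
Fraction as HOCl = 1 / (1 + 0.3311) = 0.7512.

75.1%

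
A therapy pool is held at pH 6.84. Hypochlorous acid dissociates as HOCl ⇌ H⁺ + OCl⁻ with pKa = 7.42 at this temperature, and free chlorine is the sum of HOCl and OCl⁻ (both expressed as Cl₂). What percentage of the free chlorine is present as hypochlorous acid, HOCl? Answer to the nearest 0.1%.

[OCl⁻]/[HOCl] = 10^(pH − pKa) = 10^(6.84 − 7.42) = 10^-0.58 = 0.263.
Fraction as HOCl = 1 / (1 + 0.263) = 0.7917.

79.2%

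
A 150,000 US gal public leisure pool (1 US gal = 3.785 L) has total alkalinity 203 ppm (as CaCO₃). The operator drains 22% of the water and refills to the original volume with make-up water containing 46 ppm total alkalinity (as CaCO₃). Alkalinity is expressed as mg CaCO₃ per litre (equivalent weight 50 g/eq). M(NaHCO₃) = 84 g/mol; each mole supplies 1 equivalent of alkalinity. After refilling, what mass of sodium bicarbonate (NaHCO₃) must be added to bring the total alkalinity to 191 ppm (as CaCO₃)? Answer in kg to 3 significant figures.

21.5 kg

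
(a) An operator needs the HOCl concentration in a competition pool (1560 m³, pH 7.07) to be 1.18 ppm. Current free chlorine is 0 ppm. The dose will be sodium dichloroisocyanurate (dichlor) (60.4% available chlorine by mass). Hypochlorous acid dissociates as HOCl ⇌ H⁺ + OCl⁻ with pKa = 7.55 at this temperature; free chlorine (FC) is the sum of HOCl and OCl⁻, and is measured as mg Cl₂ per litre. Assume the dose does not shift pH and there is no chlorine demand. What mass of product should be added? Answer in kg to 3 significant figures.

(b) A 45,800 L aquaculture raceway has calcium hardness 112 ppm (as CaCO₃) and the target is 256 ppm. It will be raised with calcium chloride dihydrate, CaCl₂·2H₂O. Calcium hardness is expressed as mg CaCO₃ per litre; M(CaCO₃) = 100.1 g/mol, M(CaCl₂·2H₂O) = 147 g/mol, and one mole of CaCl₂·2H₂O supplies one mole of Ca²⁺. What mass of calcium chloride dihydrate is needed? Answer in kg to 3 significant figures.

(a) Volume: 1560 m³ = 1,560,000 L.
(a) [OCl⁻]/[HOCl] = 10^(pH − pKa) = 10^(7.07 − 7.55) = 0.3311; fraction as HOCl = 1/(1 + 0.3311) = 0.7512.
(a) Free chlorine required for 1.18 ppm HOCl: 1.18 / 0.7512 = 1.571 ppm.
(a) FC to add: 1.571 − 0 = 1.571 mg/L as Cl₂.
(a) Cl₂ equivalent: 1.571 mg/L × 1,560,000 L = 2450 g.
(a) Product at 60.4% available Cl: 2450 / 0.604 = 4057 g.

(b) Hardness to add: (256 − 112) = 144 mg/L as CaCO₃ × 45,800 L = 6595 g as CaCO₃.
(b) Moles of Ca²⁺ (1 mol Ca²⁺ ≡ 1 mol CaCO₃): 6595 / 100.1 g/mol = 65.89 mol.
(b) Mass of CaCl₂·2H₂O: 65.89 × 147 = 9685 g.

(a) 4.06 kg; (b) 9.69 kg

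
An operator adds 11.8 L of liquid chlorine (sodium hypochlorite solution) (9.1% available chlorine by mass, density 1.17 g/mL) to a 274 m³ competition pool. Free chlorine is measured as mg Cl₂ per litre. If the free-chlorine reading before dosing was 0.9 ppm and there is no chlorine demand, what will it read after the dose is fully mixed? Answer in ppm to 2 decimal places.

5.49 ppm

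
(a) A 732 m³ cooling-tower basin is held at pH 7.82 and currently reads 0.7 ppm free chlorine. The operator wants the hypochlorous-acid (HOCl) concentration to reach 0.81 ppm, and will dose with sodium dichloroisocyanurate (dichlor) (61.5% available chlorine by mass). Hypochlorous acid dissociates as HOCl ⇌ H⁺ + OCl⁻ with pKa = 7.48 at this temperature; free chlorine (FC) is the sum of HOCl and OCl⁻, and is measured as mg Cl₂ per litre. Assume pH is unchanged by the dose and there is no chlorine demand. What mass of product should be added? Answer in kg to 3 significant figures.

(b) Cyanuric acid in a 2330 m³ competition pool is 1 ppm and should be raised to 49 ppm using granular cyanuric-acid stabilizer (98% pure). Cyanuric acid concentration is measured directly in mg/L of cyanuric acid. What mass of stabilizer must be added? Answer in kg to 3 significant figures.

(a) 2.24 kg; (b) 114 kg

(a) Volume: 732 m³ = 732,000 L.
(a) [OCl⁻]/[HOCl] = 10^(pH − pKa) = 10^(7.82 − 7.48) = 2.188; fraction as HOCl = 1/(1 + 2.188) = 0.3137.
(a) Free chlorine required for 0.81 ppm HOCl: 0.81 / 0.3137 = 2.582 ppm.
(a) FC to add: 2.582 − 0.7 = 1.882 mg/L as Cl₂.
(a) Cl₂ equivalent: 1.882 mg/L × 732,000 L = 1378 g.
(a) Product at 61.5% available Cl: 1378 / 0.615 = 2240 g.

(b) Volume: 2330 m³ = 2,330,000 L.
(b) CYA to add: (49 − 1) = 48 mg/L × 2,330,000 L = 111,800 g cyanuric acid.
(b) At 98% purity: 111,800 / 0.98 = 114,100 g product.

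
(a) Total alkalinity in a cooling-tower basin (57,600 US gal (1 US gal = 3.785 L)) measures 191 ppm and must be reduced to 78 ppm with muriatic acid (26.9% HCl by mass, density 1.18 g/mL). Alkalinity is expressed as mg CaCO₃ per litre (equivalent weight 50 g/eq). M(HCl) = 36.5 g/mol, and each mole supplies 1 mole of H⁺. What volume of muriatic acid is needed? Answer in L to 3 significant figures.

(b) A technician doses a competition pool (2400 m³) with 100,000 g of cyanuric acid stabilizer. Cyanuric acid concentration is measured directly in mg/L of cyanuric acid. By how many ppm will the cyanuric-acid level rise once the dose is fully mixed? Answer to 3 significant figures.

(a) 56.7 L; (b) 41.7 ppm

(a) Volume: 57,600 US gal × 3.785 L/gal = 218,016 L.
(a) Alkalinity to neutralize: (191 − 78) = 113 mg/L as CaCO₃ × 218,016 L = 24,640 g as CaCO₃.
(a) Equivalents of H⁺ required: 24,640 ÷ 50 g/eq = 492.7 eq = 492.7 mol HCl.
(a) Mass of HCl: 492.7 × 36.5 = 17,980 g.
(a) Mass of 26.9% solution: 17,980 / 0.269 = 66,860 g.
(a) Volume: 66,860 g ÷ 1.18 g/mL = 56,660 mL.

(b) Volume: 2400 m³ = 2,400,000 L.
(b) Rise: 100,000 g / 2,400,000 L × 1000 = 41.67 mg/L.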